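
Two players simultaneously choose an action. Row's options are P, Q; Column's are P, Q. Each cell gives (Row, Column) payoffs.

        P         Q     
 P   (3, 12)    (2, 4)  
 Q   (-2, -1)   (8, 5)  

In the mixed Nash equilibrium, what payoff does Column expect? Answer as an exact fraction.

Row mixes with probability p on P, chosen so Column is indifferent: 12p + (-1)(1−p) = 4p + 5(1−p) gives p = 3/7.
Column's expected payoff is 12·3/7 + (-1)·4/7 = 32/7.

32/7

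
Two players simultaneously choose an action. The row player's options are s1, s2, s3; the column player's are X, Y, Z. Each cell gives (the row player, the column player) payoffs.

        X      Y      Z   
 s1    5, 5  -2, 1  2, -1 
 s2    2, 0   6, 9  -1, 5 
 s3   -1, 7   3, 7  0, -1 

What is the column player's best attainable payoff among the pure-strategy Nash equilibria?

(s1, X) is a pure NE (the row player: 5 ≥ 2; the column player: 5 ≥ 1). The column player gets 5.
(s2, Y) is a pure NE (the row player: 6 ≥ 3; the column player: 9 ≥ 5). The column player gets 9.
Every other cell has a profitable deviation for at least one player. Highest of {5, 9} is 9.

9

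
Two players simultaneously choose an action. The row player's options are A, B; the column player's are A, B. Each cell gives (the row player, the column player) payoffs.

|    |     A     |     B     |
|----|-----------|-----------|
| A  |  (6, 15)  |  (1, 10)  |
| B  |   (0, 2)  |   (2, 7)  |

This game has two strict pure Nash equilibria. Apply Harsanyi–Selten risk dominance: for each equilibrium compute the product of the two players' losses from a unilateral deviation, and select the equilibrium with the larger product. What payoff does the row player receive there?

6

At both A: the row player loses 6 − 0 = 6 by deviating; the column player loses 15 − 10 = 5. Product = 6·5 = 30.
At both B: the row player loses 2 − 1 = 1 by deviating; the column player loses 7 − 2 = 5. Product = 1·5 = 5.
30 > 5, so both A is risk-dominant. The row player's payoff there is 6.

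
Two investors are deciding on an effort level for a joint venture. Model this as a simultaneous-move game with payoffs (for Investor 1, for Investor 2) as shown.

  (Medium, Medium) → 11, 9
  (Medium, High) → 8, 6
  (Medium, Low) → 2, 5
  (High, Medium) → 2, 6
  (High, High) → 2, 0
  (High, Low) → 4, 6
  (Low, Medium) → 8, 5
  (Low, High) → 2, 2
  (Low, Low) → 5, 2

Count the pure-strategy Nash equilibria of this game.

Both Medium: Investor 1 gets 11 (best alternative 8); Investor 2 gets 9 (best alternative 6). Neither deviates — NE.
Both High is not a NE: Investor 1 would switch to Medium (8 > 2).
No other cell survives both best-response checks, so there is 1 pure NE.

1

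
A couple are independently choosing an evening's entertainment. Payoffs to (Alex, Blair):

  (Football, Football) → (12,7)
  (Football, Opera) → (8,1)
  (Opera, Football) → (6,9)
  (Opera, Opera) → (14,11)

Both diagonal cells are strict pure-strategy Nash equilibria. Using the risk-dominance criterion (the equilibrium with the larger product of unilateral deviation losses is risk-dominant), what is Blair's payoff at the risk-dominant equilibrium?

At both Football: Alex loses 12 − 6 = 6 by deviating; Blair loses 7 − 1 = 6. Product = 6·6 = 36.
At both Opera: Alex loses 14 − 8 = 6 by deviating; Blair loses 11 − 9 = 2. Product = 6·2 = 12.
36 > 12, so both Football is risk-dominant. Blair's payoff there is 7.

7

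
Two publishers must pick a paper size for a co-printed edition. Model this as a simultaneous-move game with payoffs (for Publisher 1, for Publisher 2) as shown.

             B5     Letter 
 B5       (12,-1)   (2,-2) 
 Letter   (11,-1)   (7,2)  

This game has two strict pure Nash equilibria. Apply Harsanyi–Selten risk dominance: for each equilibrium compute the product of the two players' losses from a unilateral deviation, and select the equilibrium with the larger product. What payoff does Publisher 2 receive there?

2

At both B5: Publisher 1 loses 12 − 11 = 1 by deviating; Publisher 2 loses -1 − (-2) = 1. Product = 1·1 = 1.
At both Letter: Publisher 1 loses 7 − 2 = 5 by deviating; Publisher 2 loses 2 − (-1) = 3. Product = 5·3 = 15.
15 > 1, so both Letter is risk-dominant. Publisher 2's payoff there is 2.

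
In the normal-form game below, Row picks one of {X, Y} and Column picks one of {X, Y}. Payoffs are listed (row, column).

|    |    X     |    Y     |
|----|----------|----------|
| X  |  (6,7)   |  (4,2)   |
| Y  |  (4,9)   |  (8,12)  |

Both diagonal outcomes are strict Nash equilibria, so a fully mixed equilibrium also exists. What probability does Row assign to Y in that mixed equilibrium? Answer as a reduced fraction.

5/8

Row's mix p on X must make Column indifferent between X and Y.
Column's payoff from X: 7p + 9(1−p). From Y: 2p + 12(1−p).
Set equal: 5p = 3(1−p) → p = 3/8.
Probability on Y is 1 − 3/8 = 5/8.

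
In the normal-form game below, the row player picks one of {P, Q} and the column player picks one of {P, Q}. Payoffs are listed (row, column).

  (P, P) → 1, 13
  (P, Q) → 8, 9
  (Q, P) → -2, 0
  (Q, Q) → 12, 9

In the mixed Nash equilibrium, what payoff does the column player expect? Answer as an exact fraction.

9

The row player mixes with probability p on P, chosen so the column player is indifferent: 13p + 0(1−p) = 9p + 9(1−p) gives p = 9/13.
The column player's expected payoff is 13·9/13 + 0·4/13 = 9.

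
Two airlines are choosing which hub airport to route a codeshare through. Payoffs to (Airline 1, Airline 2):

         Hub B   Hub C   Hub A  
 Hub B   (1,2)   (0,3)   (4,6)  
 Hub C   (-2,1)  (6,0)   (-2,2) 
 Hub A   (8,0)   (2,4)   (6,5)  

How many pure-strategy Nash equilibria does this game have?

Both Hub A: Airline 1 gets 6 (best alternative 4); Airline 2 gets 5 (best alternative 4). Neither deviates — NE.
Both Hub C is not a NE: Airline 2 would switch to Hub A (2 > 0).
No other cell survives both best-response checks, so there is 1 pure NE.

1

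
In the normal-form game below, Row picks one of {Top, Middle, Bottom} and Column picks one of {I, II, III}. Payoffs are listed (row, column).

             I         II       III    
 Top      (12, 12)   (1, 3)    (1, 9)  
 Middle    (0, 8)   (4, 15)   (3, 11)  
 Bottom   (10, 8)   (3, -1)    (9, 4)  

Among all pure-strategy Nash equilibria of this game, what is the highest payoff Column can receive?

(Top, I) is a pure NE (Row: 12 ≥ 10; Column: 12 ≥ 9). Column gets 12.
(Middle, II) is a pure NE (Row: 4 ≥ 3; Column: 15 ≥ 11). Column gets 15.
Every other cell has a profitable deviation for at least one player. Highest of {12, 15} is 15.

15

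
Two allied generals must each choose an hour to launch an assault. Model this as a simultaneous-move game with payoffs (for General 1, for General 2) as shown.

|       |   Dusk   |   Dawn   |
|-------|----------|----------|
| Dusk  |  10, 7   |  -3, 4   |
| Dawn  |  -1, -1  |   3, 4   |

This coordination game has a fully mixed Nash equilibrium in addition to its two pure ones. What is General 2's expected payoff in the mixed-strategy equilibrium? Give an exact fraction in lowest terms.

General 1 mixes with probability p on Dusk, chosen so General 2 is indifferent: 7p + (-1)(1−p) = 4p + 4(1−p) gives p = 5/8.
General 2's expected payoff is 7·5/8 + (-1)·3/8 = 4.

4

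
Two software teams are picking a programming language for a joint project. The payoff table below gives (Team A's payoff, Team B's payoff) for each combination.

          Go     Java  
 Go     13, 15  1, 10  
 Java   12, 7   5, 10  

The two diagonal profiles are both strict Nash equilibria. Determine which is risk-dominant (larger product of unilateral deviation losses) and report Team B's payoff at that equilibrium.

At both Go: Team A loses 13 − 12 = 1 by deviating; Team B loses 15 − 10 = 5. Product = 1·5 = 5.
At both Java: Team A loses 5 − 1 = 4 by deviating; Team B loses 10 − 7 = 3. Product = 4·3 = 12.
12 > 5, so both Java is risk-dominant. Team B's payoff there is 10.

10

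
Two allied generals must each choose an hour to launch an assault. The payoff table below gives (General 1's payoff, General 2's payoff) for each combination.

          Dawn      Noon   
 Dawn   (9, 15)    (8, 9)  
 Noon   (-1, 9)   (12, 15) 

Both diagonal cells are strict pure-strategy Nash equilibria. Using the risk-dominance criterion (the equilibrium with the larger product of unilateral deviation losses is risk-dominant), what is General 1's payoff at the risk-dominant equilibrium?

At both Dawn: General 1 loses 9 − (-1) = 10 by deviating; General 2 loses 15 − 9 = 6. Product = 10·6 = 60.
At both Noon: General 1 loses 12 − 8 = 4 by deviating; General 2 loses 15 − 9 = 6. Product = 4·6 = 24.
60 > 24, so both Dawn is risk-dominant. General 1's payoff there is 9.

9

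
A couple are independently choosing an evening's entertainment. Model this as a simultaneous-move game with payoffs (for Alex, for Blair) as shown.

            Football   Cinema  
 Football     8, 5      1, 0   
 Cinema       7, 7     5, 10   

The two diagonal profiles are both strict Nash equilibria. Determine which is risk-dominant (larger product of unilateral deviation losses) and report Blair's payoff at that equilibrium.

10

At both Football: Alex loses 8 − 7 = 1 by deviating; Blair loses 5 − 0 = 5. Product = 1·5 = 5.
At both Cinema: Alex loses 5 − 1 = 4 by deviating; Blair loses 10 − 7 = 3. Product = 4·3 = 12.
12 > 5, so both Cinema is risk-dominant. Blair's payoff there is 10.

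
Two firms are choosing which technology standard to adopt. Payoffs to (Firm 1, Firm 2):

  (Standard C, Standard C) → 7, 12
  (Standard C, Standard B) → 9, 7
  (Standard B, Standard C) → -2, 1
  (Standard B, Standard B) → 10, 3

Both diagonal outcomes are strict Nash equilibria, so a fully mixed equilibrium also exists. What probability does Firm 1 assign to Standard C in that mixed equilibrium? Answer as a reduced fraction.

Firm 1's mix p on Standard C must make Firm 2 indifferent between Standard C and Standard B.
Firm 2's payoff from Standard C: 12p + 1(1−p). From Standard B: 7p + 3(1−p).
Set equal: 5p = 2(1−p) → p = 2/7.

2/7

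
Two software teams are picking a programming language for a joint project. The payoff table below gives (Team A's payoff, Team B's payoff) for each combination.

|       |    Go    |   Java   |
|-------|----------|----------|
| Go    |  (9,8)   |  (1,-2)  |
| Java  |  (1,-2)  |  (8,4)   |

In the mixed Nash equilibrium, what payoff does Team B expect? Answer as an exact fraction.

7/4

Team A mixes with probability p on Go, chosen so Team B is indifferent: 8p + (-2)(1−p) = (-2)p + 4(1−p) gives p = 3/8.
Team B's expected payoff is 8·3/8 + (-2)·5/8 = 7/4.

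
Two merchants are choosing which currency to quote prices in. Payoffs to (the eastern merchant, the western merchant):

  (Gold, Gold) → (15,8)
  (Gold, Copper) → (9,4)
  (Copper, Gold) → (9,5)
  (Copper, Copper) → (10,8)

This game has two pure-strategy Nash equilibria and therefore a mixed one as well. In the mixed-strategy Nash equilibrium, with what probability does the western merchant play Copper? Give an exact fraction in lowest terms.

6/7

The western merchant's mix q on Gold must make the eastern merchant indifferent between Gold and Copper.
The eastern merchant's payoff from Gold: 15q + 9(1−q). From Copper: 9q + 10(1−q).
Set equal: 6q = 1(1−q) → q = 1/7.
Probability on Copper is 1 − 1/7 = 6/7.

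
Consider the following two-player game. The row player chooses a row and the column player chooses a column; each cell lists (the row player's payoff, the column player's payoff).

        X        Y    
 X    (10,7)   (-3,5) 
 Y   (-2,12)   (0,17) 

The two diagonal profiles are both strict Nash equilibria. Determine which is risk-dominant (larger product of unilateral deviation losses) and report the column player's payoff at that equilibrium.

At both X: the row player loses 10 − (-2) = 12 by deviating; the column player loses 7 − 5 = 2. Product = 12·2 = 24.
At both Y: the row player loses 0 − (-3) = 3 by deviating; the column player loses 17 − 12 = 5. Product = 3·5 = 15.
24 > 15, so both X is risk-dominant. The column player's payoff there is 7.

7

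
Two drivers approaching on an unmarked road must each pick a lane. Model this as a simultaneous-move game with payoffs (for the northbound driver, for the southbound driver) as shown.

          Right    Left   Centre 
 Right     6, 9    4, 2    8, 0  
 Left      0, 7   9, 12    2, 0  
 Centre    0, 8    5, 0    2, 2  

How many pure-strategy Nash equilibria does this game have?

2

Both Right: the northbound driver gets 6 (best alternative 0); the southbound driver gets 9 (best alternative 2). Neither deviates — NE.
Both Left: the northbound driver gets 9 (best alternative 5); the southbound driver gets 12 (best alternative 7). Neither deviates — NE.
Both Centre is not a NE: the northbound driver would switch to Right (8 > 2).
No other cell survives both best-response checks, so there are 2 pure NE.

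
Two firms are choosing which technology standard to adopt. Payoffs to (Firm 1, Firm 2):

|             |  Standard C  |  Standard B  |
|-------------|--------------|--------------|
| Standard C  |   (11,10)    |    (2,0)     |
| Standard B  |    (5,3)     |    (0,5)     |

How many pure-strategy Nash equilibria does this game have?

Both Standard C: Firm 1 gets 11 (best alternative 5); Firm 2 gets 10 (best alternative 0). Neither deviates — NE.
Both Standard B is not a NE: Firm 1 would switch to Standard C (2 > 0).
No other cell survives both best-response checks, so there is 1 pure NE.

1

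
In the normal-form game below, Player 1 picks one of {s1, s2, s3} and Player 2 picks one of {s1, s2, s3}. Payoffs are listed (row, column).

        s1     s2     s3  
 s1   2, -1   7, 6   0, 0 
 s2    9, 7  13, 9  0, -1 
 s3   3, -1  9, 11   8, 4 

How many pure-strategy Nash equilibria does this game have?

Both s2: Player 1 gets 13 (best alternative 9); Player 2 gets 9 (best alternative 7). Neither deviates — NE.
Both s1 is not a NE: Player 1 would switch to s2 (9 > 2).
No other cell survives both best-response checks, so there is 1 pure NE.

1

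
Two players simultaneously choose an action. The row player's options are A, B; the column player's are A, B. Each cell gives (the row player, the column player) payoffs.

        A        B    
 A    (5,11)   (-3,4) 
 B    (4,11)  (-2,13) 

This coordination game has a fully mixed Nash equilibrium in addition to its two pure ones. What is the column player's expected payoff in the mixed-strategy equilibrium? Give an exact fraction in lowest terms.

The row player mixes with probability p on A, chosen so the column player is indifferent: 11p + 11(1−p) = 4p + 13(1−p) gives p = 2/9.
The column player's expected payoff is 11·2/9 + 11·7/9 = 11.

11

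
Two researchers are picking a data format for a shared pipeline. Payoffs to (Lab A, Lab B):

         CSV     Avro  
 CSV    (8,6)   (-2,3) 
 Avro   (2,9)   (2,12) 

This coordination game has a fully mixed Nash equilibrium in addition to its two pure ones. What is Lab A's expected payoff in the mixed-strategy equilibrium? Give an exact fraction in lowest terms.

Lab B mixes with probability q on CSV, chosen so Lab A is indifferent: 8q + (-2)(1−q) = 2q + 2(1−q) gives q = 2/5.
Lab A's expected payoff (from either row, since indifferent) is 8·2/5 + (-2)·3/5 = 2.

2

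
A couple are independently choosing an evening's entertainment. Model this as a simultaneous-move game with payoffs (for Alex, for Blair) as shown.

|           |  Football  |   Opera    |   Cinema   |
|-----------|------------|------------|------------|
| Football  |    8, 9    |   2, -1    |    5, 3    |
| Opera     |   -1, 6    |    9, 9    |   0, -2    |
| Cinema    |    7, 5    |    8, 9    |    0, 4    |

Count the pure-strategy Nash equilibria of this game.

2

Both Football: Alex gets 8 (best alternative 7); Blair gets 9 (best alternative 3). Neither deviates — NE.
Both Opera: Alex gets 9 (best alternative 8); Blair gets 9 (best alternative 6). Neither deviates — NE.
Both Cinema is not a NE: Alex would switch to Football (5 > 0).
No other cell survives both best-response checks, so there are 2 pure NE.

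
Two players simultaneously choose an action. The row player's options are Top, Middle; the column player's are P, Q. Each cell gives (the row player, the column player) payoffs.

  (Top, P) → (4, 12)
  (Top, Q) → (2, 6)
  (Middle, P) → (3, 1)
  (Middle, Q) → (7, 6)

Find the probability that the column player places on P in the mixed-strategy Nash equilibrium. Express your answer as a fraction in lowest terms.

5/6

The column player's mix q on P must make the row player indifferent between Top and Middle.
The row player's payoff from Top: 4q + 2(1−q). From Middle: 3q + 7(1−q).
Set equal: 1q = 5(1−q) → q = 5/6.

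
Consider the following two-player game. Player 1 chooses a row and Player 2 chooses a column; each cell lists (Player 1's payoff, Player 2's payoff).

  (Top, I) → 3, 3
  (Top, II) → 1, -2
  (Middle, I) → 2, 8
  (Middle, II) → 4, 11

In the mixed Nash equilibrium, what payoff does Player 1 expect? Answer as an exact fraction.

Player 2 mixes with probability q on I, chosen so Player 1 is indifferent: 3q + 1(1−q) = 2q + 4(1−q) gives q = 3/4.
Player 1's expected payoff (from either row, since indifferent) is 3·3/4 + 1·1/4 = 5/2.

5/2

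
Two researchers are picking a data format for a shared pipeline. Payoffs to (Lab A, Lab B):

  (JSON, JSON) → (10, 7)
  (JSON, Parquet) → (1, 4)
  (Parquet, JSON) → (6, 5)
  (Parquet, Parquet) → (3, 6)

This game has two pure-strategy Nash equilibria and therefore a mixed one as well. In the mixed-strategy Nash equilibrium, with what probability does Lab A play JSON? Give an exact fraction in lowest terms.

Lab A's mix p on JSON must make Lab B indifferent between JSON and Parquet.
Lab B's payoff from JSON: 7p + 5(1−p). From Parquet: 4p + 6(1−p).
Set equal: 3p = 1(1−p) → p = 1/4.

1/4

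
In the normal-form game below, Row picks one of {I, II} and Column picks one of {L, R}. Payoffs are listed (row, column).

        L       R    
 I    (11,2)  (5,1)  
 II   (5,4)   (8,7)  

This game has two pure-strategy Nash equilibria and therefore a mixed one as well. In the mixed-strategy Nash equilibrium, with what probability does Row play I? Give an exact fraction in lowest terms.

3/4

Row's mix p on I must make Column indifferent between L and R.
Column's payoff from L: 2p + 4(1−p). From R: 1p + 7(1−p).
Set equal: 1p = 3(1−p) → p = 3/4.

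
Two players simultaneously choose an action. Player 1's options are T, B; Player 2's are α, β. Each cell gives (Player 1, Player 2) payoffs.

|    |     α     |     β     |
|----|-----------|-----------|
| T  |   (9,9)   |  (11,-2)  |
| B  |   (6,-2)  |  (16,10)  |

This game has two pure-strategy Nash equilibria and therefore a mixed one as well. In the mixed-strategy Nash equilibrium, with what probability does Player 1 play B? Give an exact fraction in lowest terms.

11/23

Player 1's mix p on T must make Player 2 indifferent between α and β.
Player 2's payoff from α: 9p + (-2)(1−p). From β: (-2)p + 10(1−p).
Set equal: 11p = 12(1−p) → p = 12/23.
Probability on B is 1 − 12/23 = 11/23.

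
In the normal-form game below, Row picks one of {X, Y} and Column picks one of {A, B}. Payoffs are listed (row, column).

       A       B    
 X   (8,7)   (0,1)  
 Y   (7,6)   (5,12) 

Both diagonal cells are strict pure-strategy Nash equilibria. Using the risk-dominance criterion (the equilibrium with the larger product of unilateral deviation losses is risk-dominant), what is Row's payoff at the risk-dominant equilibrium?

At (X, A): Row loses 8 − 7 = 1 by deviating; Column loses 7 − 1 = 6. Product = 1·6 = 6.
At (Y, B): Row loses 5 − 0 = 5 by deviating; Column loses 12 − 6 = 6. Product = 5·6 = 30.
30 > 6, so (Y, B) is risk-dominant. Row's payoff there is 5.

5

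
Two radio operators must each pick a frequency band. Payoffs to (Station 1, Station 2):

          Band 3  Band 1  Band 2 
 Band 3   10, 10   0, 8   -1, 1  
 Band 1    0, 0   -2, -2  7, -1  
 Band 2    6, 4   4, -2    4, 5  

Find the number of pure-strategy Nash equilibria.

1

Both Band 3: Station 1 gets 10 (best alternative 6); Station 2 gets 10 (best alternative 8). Neither deviates — NE.
Both Band 2 is not a NE: Station 1 would switch to Band 1 (7 > 4).
No other cell survives both best-response checks, so there is 1 pure NE.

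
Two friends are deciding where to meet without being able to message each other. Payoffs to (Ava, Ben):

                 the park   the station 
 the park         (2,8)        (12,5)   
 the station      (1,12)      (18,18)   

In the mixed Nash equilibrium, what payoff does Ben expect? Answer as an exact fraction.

Ava mixes with probability p on the park, chosen so Ben is indifferent: 8p + 12(1−p) = 5p + 18(1−p) gives p = 2/3.
Ben's expected payoff is 8·2/3 + 12·1/3 = 28/3.

28/3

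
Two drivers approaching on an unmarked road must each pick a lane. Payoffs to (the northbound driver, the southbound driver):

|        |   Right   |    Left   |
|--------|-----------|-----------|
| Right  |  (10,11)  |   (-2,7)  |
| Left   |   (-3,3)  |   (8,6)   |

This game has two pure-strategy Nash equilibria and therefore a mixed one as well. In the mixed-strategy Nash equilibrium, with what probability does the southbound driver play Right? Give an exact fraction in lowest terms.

The southbound driver's mix q on Right must make the northbound driver indifferent between Right and Left.
The northbound driver's payoff from Right: 10q + (-2)(1−q). From Left: (-3)q + 8(1−q).
Set equal: 13q = 10(1−q) → q = 10/23.

10/23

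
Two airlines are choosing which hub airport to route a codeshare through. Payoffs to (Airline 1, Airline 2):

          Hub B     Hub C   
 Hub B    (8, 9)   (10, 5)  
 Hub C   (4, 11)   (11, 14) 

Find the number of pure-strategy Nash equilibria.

Both Hub B: Airline 1 gets 8 (best alternative 4); Airline 2 gets 9 (best alternative 5). Neither deviates — NE.
Both Hub C: Airline 1 gets 11 (best alternative 10); Airline 2 gets 14 (best alternative 11). Neither deviates — NE.
(Hub B, Hub C) is not a NE: Airline 1 would switch to Hub C (11 > 10).
No other cell survives both best-response checks, so there are 2 pure NE.

2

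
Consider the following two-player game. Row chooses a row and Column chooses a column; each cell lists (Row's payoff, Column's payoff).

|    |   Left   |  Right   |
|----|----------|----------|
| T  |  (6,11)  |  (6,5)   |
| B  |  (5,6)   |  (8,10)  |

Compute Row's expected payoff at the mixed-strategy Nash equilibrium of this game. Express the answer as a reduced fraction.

6

Column mixes with probability q on Left, chosen so Row is indifferent: 6q + 6(1−q) = 5q + 8(1−q) gives q = 2/3.
Row's expected payoff (from either row, since indifferent) is 6·2/3 + 6·1/3 = 6.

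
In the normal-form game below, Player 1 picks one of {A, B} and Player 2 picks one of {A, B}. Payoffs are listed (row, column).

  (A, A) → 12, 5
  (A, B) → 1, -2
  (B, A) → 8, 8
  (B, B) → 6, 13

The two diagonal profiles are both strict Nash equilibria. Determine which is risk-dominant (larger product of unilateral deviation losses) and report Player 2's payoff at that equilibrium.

5

At both A: Player 1 loses 12 − 8 = 4 by deviating; Player 2 loses 5 − (-2) = 7. Product = 4·7 = 28.
At both B: Player 1 loses 6 − 1 = 5 by deviating; Player 2 loses 13 − 8 = 5. Product = 5·5 = 25.
28 > 25, so both A is risk-dominant. Player 2's payoff there is 5.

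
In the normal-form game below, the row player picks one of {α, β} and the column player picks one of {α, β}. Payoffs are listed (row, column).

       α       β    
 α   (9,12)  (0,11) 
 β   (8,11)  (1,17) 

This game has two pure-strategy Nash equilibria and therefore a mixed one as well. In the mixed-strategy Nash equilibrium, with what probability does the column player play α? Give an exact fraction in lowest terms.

The column player's mix q on α must make the row player indifferent between α and β.
The row player's payoff from α: 9q + 0(1−q). From β: 8q + 1(1−q).
Set equal: 1q = 1(1−q) → q = 1/2.

1/2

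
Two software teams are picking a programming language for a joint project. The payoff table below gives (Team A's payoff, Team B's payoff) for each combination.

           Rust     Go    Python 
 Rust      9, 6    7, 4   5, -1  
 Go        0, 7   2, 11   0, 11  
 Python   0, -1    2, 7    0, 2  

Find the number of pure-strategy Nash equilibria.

1

Both Rust: Team A gets 9 (best alternative 0); Team B gets 6 (best alternative 4). Neither deviates — NE.
Both Go is not a NE: Team A would switch to Rust (7 > 2).
No other cell survives both best-response checks, so there is 1 pure NE.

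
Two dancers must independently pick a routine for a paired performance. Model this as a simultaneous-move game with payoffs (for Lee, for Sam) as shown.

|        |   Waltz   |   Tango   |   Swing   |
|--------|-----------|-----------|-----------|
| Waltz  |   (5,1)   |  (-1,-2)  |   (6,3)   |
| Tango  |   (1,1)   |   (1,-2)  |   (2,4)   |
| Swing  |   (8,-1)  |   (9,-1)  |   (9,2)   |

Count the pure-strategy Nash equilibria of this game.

Both Swing: Lee gets 9 (best alternative 6); Sam gets 2 (best alternative -1). Neither deviates — NE.
Both Waltz is not a NE: Lee would switch to Swing (8 > 5).
No other cell survives both best-response checks, so there is 1 pure NE.

1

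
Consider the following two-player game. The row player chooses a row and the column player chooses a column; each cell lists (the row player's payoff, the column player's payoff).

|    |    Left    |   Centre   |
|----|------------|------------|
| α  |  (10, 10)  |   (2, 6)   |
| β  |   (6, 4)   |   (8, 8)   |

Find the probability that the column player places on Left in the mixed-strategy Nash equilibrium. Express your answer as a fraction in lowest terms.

The column player's mix q on Left must make the row player indifferent between α and β.
The row player's payoff from α: 10q + 2(1−q). From β: 6q + 8(1−q).
Set equal: 4q = 6(1−q) → q = 6/10 = 3/5.

3/5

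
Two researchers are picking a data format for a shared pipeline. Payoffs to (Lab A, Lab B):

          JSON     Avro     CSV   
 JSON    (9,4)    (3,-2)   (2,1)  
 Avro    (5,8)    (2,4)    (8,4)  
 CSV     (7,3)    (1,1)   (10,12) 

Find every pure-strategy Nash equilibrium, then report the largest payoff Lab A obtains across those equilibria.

Both JSON is a pure NE (Lab A: 9 ≥ 7; Lab B: 4 ≥ 1). Lab A gets 9.
Both CSV is a pure NE (Lab A: 10 ≥ 8; Lab B: 12 ≥ 3). Lab A gets 10.
Every other cell has a profitable deviation for at least one player. Highest of {9, 10} is 10.

10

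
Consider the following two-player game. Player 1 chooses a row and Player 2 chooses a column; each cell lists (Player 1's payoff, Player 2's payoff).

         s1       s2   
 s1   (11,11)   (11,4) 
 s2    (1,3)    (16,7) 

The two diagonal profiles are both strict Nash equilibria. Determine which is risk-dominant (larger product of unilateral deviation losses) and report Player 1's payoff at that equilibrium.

11

At both s1: Player 1 loses 11 − 1 = 10 by deviating; Player 2 loses 11 − 4 = 7. Product = 10·7 = 70.
At both s2: Player 1 loses 16 − 11 = 5 by deviating; Player 2 loses 7 − 3 = 4. Product = 5·4 = 20.
70 > 20, so both s1 is risk-dominant. Player 1's payoff there is 11.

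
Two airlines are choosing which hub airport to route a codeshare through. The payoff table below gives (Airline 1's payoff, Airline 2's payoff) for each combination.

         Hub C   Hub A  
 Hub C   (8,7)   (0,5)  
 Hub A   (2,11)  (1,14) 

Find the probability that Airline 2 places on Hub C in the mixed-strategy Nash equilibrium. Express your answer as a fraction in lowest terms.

1/7

Airline 2's mix q on Hub C must make Airline 1 indifferent between Hub C and Hub A.
Airline 1's payoff from Hub C: 8q + 0(1−q). From Hub A: 2q + 1(1−q).
Set equal: 6q = 1(1−q) → q = 1/7.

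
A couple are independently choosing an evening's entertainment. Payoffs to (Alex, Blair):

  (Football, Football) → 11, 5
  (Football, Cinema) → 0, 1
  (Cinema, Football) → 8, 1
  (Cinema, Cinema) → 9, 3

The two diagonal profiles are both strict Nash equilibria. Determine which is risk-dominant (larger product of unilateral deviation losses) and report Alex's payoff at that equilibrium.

9

At both Football: Alex loses 11 − 8 = 3 by deviating; Blair loses 5 − 1 = 4. Product = 3·4 = 12.
At both Cinema: Alex loses 9 − 0 = 9 by deviating; Blair loses 3 − 1 = 2. Product = 9·2 = 18.
18 > 12, so both Cinema is risk-dominant. Alex's payoff there is 9.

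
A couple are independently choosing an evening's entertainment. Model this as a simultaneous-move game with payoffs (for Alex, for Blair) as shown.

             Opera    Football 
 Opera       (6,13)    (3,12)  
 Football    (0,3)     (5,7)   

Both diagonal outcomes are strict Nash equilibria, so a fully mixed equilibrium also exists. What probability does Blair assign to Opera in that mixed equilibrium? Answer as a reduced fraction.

Blair's mix q on Opera must make Alex indifferent between Opera and Football.
Alex's payoff from Opera: 6q + 3(1−q). From Football: 0q + 5(1−q).
Set equal: 6q = 2(1−q) → q = 2/8 = 1/4.

1/4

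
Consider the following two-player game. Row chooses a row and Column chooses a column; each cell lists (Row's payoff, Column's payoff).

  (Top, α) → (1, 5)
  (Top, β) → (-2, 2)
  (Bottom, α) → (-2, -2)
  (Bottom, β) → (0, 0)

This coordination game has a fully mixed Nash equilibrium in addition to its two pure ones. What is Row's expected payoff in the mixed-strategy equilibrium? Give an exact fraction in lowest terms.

-4/5

Column mixes with probability q on α, chosen so Row is indifferent: 1q + (-2)(1−q) = (-2)q + 0(1−q) gives q = 2/5.
Row's expected payoff (from either row, since indifferent) is 1·2/5 + (-2)·3/5 = -4/5.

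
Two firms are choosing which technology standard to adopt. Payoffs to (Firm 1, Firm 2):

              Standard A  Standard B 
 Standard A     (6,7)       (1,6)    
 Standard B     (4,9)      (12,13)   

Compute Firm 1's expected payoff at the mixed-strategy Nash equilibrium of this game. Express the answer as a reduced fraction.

Firm 2 mixes with probability q on Standard A, chosen so Firm 1 is indifferent: 6q + 1(1−q) = 4q + 12(1−q) gives q = 11/13.
Firm 1's expected payoff (from either row, since indifferent) is 6·11/13 + 1·2/13 = 68/13.

68/13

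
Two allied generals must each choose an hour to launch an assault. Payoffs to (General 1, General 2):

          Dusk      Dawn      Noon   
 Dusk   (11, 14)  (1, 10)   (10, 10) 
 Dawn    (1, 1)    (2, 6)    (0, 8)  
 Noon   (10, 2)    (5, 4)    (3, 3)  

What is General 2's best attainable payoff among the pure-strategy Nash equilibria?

14

Both Dusk is a pure NE (General 1: 11 ≥ 10; General 2: 14 ≥ 10). General 2 gets 14.
(Noon, Dawn) is a pure NE (General 1: 5 ≥ 2; General 2: 4 ≥ 3). General 2 gets 4.
Every other cell has a profitable deviation for at least one player. Highest of {14, 4} is 14.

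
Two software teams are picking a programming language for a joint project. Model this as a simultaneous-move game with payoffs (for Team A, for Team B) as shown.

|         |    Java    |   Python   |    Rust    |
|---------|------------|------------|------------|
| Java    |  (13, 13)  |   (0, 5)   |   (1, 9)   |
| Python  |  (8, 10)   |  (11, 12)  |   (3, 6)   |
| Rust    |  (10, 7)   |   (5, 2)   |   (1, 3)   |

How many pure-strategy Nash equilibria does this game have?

2

Both Java: Team A gets 13 (best alternative 10); Team B gets 13 (best alternative 9). Neither deviates — NE.
Both Python: Team A gets 11 (best alternative 5); Team B gets 12 (best alternative 10). Neither deviates — NE.
Both Rust is not a NE: Team A would switch to Python (3 > 1).
No other cell survives both best-response checks, so there are 2 pure NE.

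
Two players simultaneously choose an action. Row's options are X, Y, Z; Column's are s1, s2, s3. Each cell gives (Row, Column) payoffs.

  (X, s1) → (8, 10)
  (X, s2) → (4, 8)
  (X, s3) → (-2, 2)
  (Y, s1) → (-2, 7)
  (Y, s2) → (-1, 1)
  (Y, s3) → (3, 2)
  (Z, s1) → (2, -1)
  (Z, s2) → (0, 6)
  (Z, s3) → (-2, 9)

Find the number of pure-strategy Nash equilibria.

1

(X, s1): Row gets 8 (best alternative 2); Column gets 10 (best alternative 8). Neither deviates — NE.
(Y, s2) is not a NE: Row would switch to X (4 > -1).
No other cell survives both best-response checks, so there is 1 pure NE.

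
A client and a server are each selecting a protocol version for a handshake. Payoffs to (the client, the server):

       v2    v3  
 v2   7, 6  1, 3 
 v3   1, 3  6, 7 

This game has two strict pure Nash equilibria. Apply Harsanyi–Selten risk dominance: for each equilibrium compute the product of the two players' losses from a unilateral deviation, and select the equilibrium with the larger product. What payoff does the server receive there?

7

At both v2: the client loses 7 − 1 = 6 by deviating; the server loses 6 − 3 = 3. Product = 6·3 = 18.
At both v3: the client loses 6 − 1 = 5 by deviating; the server loses 7 − 3 = 4. Product = 5·4 = 20.
20 > 18, so both v3 is risk-dominant. The server's payoff there is 7.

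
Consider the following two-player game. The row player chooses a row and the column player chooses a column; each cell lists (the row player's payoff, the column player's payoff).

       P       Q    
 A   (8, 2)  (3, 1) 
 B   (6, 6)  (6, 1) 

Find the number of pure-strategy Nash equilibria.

1

(A, P): the row player gets 8 (best alternative 6); the column player gets 2 (best alternative 1). Neither deviates — NE.
(B, Q) is not a NE: the column player would switch to P (6 > 1).
No other cell survives both best-response checks, so there is 1 pure NE.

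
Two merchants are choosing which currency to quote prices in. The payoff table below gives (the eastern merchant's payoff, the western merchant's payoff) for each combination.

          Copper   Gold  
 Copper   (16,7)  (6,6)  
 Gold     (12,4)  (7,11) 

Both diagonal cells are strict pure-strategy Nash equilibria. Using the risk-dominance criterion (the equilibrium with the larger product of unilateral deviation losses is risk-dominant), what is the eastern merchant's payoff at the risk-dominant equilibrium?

At both Copper: the eastern merchant loses 16 − 12 = 4 by deviating; the western merchant loses 7 − 6 = 1. Product = 4·1 = 4.
At both Gold: the eastern merchant loses 7 − 6 = 1 by deviating; the western merchant loses 11 − 4 = 7. Product = 1·7 = 7.
7 > 4, so both Gold is risk-dominant. The eastern merchant's payoff there is 7.

7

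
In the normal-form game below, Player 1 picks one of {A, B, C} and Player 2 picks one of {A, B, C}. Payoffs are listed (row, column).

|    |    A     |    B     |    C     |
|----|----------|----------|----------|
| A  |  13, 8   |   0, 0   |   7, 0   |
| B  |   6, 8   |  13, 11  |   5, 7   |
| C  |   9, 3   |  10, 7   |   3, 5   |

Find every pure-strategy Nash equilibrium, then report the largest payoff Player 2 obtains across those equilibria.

11

Both A is a pure NE (Player 1: 13 ≥ 9; Player 2: 8 ≥ 0). Player 2 gets 8.
Both B is a pure NE (Player 1: 13 ≥ 10; Player 2: 11 ≥ 8). Player 2 gets 11.
Every other cell has a profitable deviation for at least one player. Highest of {8, 11} is 11.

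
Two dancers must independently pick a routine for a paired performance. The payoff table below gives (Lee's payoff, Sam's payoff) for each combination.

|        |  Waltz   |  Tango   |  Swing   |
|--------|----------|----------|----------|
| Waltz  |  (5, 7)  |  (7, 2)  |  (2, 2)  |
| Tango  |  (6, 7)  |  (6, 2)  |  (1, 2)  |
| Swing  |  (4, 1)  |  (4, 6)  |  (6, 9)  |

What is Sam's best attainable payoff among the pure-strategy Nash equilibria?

9

(Tango, Waltz) is a pure NE (Lee: 6 ≥ 5; Sam: 7 ≥ 2). Sam gets 7.
Both Swing is a pure NE (Lee: 6 ≥ 2; Sam: 9 ≥ 6). Sam gets 9.
Every other cell has a profitable deviation for at least one player. Highest of {7, 9} is 9.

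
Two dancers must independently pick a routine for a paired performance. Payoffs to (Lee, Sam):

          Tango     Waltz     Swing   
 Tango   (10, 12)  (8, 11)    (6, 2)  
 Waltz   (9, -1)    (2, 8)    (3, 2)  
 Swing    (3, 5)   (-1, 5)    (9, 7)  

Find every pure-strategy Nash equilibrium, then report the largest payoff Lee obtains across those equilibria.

Both Tango is a pure NE (Lee: 10 ≥ 9; Sam: 12 ≥ 11). Lee gets 10.
Both Swing is a pure NE (Lee: 9 ≥ 6; Sam: 7 ≥ 5). Lee gets 9.
Every other cell has a profitable deviation for at least one player. Highest of {10, 9} is 10.

10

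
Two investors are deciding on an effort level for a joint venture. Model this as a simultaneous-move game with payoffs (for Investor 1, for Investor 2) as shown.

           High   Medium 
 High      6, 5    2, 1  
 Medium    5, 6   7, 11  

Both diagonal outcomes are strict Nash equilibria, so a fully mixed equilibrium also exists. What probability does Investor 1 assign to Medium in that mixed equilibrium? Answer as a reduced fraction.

Investor 1's mix p on High must make Investor 2 indifferent between High and Medium.
Investor 2's payoff from High: 5p + 6(1−p). From Medium: 1p + 11(1−p).
Set equal: 4p = 5(1−p) → p = 5/9.
Probability on Medium is 1 − 5/9 = 4/9.

4/9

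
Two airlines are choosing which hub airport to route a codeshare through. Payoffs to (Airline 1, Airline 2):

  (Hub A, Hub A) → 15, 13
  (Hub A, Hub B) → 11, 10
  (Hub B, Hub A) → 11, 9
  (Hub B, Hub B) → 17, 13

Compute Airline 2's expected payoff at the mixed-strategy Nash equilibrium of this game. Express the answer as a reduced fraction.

Airline 1 mixes with probability p on Hub A, chosen so Airline 2 is indifferent: 13p + 9(1−p) = 10p + 13(1−p) gives p = 4/7.
Airline 2's expected payoff is 13·4/7 + 9·3/7 = 79/7.

79/7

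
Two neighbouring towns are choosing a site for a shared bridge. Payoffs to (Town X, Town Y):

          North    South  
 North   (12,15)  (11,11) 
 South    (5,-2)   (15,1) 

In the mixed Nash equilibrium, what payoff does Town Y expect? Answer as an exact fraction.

Town X mixes with probability p on North, chosen so Town Y is indifferent: 15p + (-2)(1−p) = 11p + 1(1−p) gives p = 3/7.
Town Y's expected payoff is 15·3/7 + (-2)·4/7 = 37/7.

37/7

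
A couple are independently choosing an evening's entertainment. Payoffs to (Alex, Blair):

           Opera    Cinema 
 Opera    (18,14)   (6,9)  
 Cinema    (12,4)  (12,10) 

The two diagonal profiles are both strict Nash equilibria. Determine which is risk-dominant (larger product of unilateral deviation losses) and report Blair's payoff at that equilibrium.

10

At both Opera: Alex loses 18 − 12 = 6 by deviating; Blair loses 14 − 9 = 5. Product = 6·5 = 30.
At both Cinema: Alex loses 12 − 6 = 6 by deviating; Blair loses 10 − 4 = 6. Product = 6·6 = 36.
36 > 30, so both Cinema is risk-dominant. Blair's payoff there is 10.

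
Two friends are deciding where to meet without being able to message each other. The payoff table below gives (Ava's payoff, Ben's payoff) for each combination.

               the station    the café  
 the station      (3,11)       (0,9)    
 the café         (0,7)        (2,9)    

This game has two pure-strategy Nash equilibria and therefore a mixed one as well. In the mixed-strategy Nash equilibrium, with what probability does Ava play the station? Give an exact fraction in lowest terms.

1/2

Ava's mix p on the station must make Ben indifferent between the station and the café.
Ben's payoff from the station: 11p + 7(1−p). From the café: 9p + 9(1−p).
Set equal: 2p = 2(1−p) → p = 2/4 = 1/2.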